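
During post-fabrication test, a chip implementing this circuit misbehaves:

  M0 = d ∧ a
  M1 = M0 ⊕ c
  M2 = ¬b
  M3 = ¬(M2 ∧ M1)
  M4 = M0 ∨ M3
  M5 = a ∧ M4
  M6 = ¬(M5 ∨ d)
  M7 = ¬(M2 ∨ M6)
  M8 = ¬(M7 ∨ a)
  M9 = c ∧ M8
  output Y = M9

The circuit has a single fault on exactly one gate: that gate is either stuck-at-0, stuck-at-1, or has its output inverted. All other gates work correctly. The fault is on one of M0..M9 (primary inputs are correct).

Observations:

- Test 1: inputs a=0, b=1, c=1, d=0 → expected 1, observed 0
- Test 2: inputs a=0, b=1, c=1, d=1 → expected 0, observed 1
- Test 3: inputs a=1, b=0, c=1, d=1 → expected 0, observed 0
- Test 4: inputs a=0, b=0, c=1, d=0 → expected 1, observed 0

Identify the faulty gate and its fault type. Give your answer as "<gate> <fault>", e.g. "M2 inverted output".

M7 inverted output

Fault-free values for test 1 (a=0, b=1, c=1, d=0): M0=0, M1=1, M2=0, M3=1, M4=1, M5=0, M6=1, M7=0, M8=1, M9=1, giving Y=1. Observed 0.
Test 1: faults giving observed 0 are {M5 stuck-at-1, M5 inverted output, M6 stuck-at-0, M6 inverted output, M7 stuck-at-1, M7 inverted output, M8 stuck-at-0, M8 inverted output, M9 stuck-at-0, M9 inverted output}.
Test 2 (a=0, b=1, c=1, d=1): fault-free M0=0, M1=1, M2=0, M3=1, M4=1, M5=0, M6=0, M7=1, M8=0, M9=0 → 0; observed 1. Eliminates M5 stuck-at-1, M5 inverted output, M6 stuck-at-0, M7 stuck-at-1, M8 stuck-at-0, M9 stuck-at-0.
Test 3 (a=1, b=0, c=1, d=1): fault-free M0=1, M1=0, M2=1, M3=1, M4=1, M5=1, M6=0, M7=0, M8=0, M9=0 → 0; observed 0. Eliminates M8 inverted output, M9 inverted output.
Test 4 (a=0, b=0, c=1, d=0): fault-free M0=0, M1=1, M2=1, M3=0, M4=0, M5=0, M6=1, M7=0, M8=1, M9=1 → 1; observed 0. Eliminates M6 inverted output.
Only M7 inverted output is consistent with every test.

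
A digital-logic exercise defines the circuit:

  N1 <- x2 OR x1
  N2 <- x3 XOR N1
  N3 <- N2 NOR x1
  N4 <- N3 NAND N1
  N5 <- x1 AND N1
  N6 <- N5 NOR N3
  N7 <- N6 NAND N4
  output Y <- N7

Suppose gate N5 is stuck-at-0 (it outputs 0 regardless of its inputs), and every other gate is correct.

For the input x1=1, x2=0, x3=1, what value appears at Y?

0

Propagate with N5 forced: N1=1, N2=0, N3=0, N4=1, N5=0 [stuck-at-0], N6=1, N7=0.
So Y = 0. (Without the fault it would be 1.)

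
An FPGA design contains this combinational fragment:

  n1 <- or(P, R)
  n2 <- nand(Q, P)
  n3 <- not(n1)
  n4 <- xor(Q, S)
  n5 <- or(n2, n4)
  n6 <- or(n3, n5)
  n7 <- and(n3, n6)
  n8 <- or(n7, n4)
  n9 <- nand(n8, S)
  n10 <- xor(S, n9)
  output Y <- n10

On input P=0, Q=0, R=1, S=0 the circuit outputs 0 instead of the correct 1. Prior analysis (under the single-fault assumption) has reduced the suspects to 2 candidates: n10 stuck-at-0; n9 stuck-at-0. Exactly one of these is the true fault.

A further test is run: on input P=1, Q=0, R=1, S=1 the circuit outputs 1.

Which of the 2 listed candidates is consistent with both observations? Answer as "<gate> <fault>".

Evaluate each candidate on input P=1, Q=0, R=1, S=1:
  n10 stuck-at-0: n1=1, n2=1, n3=0, n4=1, n5=1, n6=1, n7=0, n8=1, n9=0, n10=0 [stuck-at-0] → 0 — eliminated
  n9 stuck-at-0: n1=1, n2=1, n3=0, n4=1, n5=1, n6=1, n7=0, n8=1, n9=0 [stuck-at-0], n10=1 → 1 — matches
Only n9 stuck-at-0 reproduces the observed 1.

n9 stuck-at-0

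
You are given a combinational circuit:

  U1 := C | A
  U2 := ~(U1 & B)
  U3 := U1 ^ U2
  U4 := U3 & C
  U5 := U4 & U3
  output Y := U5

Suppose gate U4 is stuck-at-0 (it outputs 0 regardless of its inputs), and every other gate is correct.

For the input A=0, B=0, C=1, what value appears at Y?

0

Propagate with U4 forced: U1=1, U2=1, U3=0, U4=0 [stuck-at-0], U5=0.
So Y = 0. (Same as the fault-free value — the fault is masked on this input.)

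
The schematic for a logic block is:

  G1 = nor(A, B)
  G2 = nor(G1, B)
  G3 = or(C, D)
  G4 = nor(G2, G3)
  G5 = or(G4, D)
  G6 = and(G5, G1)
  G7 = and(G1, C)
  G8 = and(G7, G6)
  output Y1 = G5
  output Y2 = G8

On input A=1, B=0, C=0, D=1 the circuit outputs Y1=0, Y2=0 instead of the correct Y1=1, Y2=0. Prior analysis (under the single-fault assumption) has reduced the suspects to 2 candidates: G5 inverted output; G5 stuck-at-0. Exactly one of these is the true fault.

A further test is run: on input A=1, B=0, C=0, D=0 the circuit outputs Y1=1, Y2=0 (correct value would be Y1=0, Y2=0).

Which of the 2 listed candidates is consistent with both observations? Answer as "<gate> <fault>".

Evaluate each candidate on input A=1, B=0, C=0, D=0:
  G5 inverted output: G1=0, G2=1, G3=0, G4=0, G5=1 [inverted output], G6=0, G7=0, G8=0 → Y1=1, Y2=0 — matches
  G5 stuck-at-0: G1=0, G2=1, G3=0, G4=0, G5=0 [stuck-at-0], G6=0, G7=0, G8=0 → Y1=0, Y2=0 — eliminated
Only G5 inverted output reproduces the observed Y1=1, Y2=0.

G5 inverted output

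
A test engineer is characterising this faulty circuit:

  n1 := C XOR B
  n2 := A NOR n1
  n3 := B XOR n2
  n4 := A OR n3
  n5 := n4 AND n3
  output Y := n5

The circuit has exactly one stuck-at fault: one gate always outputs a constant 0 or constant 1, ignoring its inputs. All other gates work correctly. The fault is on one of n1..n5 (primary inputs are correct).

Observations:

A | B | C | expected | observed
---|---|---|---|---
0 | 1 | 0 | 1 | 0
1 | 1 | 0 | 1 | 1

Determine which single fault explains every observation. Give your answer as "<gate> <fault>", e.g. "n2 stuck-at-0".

n1 stuck-at-0

Fault-free values for test 1 (A=0, B=1, C=0): n1=1, n2=0, n3=1, n4=1, n5=1, giving Y=1. Observed 0.
Test 1: faults giving observed 0 are {n1 stuck-at-0, n2 stuck-at-1, n3 stuck-at-0, n4 stuck-at-0, n5 stuck-at-0}.
Test 2 (A=1, B=1, C=0): fault-free n1=1, n2=0, n3=1, n4=1, n5=1 → 1; observed 1. Eliminates n2 stuck-at-1, n3 stuck-at-0, n4 stuck-at-0, n5 stuck-at-0.
Only n1 stuck-at-0 is consistent with every test.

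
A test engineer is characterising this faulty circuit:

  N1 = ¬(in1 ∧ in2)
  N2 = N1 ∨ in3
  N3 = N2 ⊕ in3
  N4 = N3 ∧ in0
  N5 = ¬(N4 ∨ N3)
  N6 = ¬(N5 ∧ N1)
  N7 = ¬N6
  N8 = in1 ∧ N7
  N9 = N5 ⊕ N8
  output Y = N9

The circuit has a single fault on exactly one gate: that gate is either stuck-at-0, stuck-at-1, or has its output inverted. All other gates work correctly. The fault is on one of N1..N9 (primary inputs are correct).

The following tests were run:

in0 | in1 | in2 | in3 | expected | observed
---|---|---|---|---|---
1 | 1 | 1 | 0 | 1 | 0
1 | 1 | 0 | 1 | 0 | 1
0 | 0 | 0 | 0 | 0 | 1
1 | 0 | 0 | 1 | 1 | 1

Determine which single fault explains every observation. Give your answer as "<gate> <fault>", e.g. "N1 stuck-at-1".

N1 inverted output

Fault-free values for test 1 (in0=1, in1=1, in2=1, in3=0): N1=0, N2=0, N3=0, N4=0, N5=1, N6=1, N7=0, N8=0, N9=1, giving Y=1. Observed 0.
Test 1: faults giving observed 0 are {N1 stuck-at-1, N1 inverted output, N2 stuck-at-1, N2 inverted output, N3 stuck-at-1, N3 inverted output, N4 stuck-at-1, N4 inverted output, N5 stuck-at-0, N5 inverted output, N6 stuck-at-0, N6 inverted output, N7 stuck-at-1, N7 inverted output, N8 stuck-at-1, N8 inverted output, N9 stuck-at-0, N9 inverted output}.
Test 2 (in0=1, in1=1, in2=0, in3=1): fault-free N1=1, N2=1, N3=0, N4=0, N5=1, N6=0, N7=1, N8=1, N9=0 → 0; observed 1. Eliminates N1 stuck-at-1, N2 stuck-at-1, N2 inverted output, N3 stuck-at-1, N3 inverted output, N4 stuck-at-1, N4 inverted output, N5 stuck-at-0, N5 inverted output, N6 stuck-at-0, N7 stuck-at-1, N8 stuck-at-1, N9 stuck-at-0.
Test 3 (in0=0, in1=0, in2=0, in3=0): fault-free N1=1, N2=1, N3=1, N4=0, N5=0, N6=1, N7=0, N8=0, N9=0 → 0; observed 1. Eliminates N6 inverted output, N7 inverted output.
Test 4 (in0=1, in1=0, in2=0, in3=1): fault-free N1=1, N2=1, N3=0, N4=0, N5=1, N6=0, N7=1, N8=0, N9=1 → 1; observed 1. Eliminates N8 inverted output, N9 inverted output.
Only N1 inverted output is consistent with every test.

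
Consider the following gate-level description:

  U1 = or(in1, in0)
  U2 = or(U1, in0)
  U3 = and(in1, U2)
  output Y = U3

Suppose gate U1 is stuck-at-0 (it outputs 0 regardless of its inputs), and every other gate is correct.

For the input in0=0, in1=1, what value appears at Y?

0

Propagate with U1 forced: U1=0 [stuck-at-0], U2=0, U3=0.
So Y = 0. (Without the fault it would be 1.)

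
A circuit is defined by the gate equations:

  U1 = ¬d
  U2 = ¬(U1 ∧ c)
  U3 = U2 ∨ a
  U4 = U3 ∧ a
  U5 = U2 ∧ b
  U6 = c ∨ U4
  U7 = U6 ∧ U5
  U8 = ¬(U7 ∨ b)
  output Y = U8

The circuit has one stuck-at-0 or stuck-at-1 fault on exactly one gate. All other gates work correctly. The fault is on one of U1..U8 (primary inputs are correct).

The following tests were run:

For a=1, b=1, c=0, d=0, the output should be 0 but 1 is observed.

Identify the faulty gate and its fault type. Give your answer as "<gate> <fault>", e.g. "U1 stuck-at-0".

U8 stuck-at-1

Fault-free values for test 1 (a=1, b=1, c=0, d=0): U1=1, U2=1, U3=1, U4=1, U5=1, U6=1, U7=1, U8=0, giving Y=0. Observed 1.
Test 1: faults giving observed 1 are {U8 stuck-at-1}.
Only U8 stuck-at-1 is consistent with every test.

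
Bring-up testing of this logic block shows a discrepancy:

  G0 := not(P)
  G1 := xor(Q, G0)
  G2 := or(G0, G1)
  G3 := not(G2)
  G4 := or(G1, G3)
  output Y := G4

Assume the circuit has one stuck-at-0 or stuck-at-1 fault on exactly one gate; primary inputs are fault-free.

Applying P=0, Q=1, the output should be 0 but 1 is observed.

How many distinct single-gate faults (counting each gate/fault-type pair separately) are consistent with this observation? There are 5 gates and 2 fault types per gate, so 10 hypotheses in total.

Fault-free: G0=1, G1=0, G2=1, G3=0, G4=0 → 0. Observed 1.
  G0 stuck-at-0: output 1 ✓
  G0 stuck-at-1: output 0 ✗
  G1 stuck-at-0: output 0 ✗
  G1 stuck-at-1: output 1 ✓
  G2 stuck-at-0: output 1 ✓
  G2 stuck-at-1: output 0 ✗
  G3 stuck-at-0: output 0 ✗
  G3 stuck-at-1: output 1 ✓
  G4 stuck-at-0: output 0 ✗
  G4 stuck-at-1: output 1 ✓
Consistent faults: {G0 stuck-at-0, G1 stuck-at-1, G2 stuck-at-0, G3 stuck-at-1, G4 stuck-at-1} — 5 in all.

5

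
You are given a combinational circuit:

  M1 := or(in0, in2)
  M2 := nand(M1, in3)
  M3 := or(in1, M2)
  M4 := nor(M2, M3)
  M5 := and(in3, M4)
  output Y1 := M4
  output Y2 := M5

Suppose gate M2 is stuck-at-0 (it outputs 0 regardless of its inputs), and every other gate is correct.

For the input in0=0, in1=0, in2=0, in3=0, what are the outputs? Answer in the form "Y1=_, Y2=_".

Propagate with M2 forced: M1=0, M2=0 [stuck-at-0], M3=0, M4=1, M5=0.
So the outputs are Y1=1, Y2=0. (Without the fault they would be Y1=0, Y2=0.)

Y1=1, Y2=0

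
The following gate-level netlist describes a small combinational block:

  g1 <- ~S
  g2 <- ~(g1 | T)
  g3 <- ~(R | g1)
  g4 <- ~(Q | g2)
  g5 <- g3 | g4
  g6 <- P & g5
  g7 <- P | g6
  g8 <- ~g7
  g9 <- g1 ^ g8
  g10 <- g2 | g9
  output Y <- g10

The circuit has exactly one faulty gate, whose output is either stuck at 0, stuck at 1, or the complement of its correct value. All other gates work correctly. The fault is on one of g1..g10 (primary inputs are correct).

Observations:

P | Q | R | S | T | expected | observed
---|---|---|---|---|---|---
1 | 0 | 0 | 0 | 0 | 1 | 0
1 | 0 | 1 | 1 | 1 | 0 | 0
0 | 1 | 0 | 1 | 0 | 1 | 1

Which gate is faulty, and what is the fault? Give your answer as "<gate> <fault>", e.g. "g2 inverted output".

g9 stuck-at-0

Fault-free values for test 1 (P=1, Q=0, R=0, S=0, T=0): g1=1, g2=0, g3=0, g4=1, g5=1, g6=1, g7=1, g8=0, g9=1, g10=1, giving Y=1. Observed 0.
Test 1: faults giving observed 0 are {g7 stuck-at-0, g7 inverted output, g8 stuck-at-1, g8 inverted output, g9 stuck-at-0, g9 inverted output, g10 stuck-at-0, g10 inverted output}.
Test 2 (P=1, Q=0, R=1, S=1, T=1): fault-free g1=0, g2=0, g3=0, g4=1, g5=1, g6=1, g7=1, g8=0, g9=0, g10=0 → 0; observed 0. Eliminates g7 stuck-at-0, g7 inverted output, g8 stuck-at-1, g8 inverted output, g9 inverted output, g10 inverted output.
Test 3 (P=0, Q=1, R=0, S=1, T=0): fault-free g1=0, g2=1, g3=1, g4=0, g5=1, g6=0, g7=0, g8=1, g9=1, g10=1 → 1; observed 1. Eliminates g10 stuck-at-0.
Only g9 stuck-at-0 is consistent with every test.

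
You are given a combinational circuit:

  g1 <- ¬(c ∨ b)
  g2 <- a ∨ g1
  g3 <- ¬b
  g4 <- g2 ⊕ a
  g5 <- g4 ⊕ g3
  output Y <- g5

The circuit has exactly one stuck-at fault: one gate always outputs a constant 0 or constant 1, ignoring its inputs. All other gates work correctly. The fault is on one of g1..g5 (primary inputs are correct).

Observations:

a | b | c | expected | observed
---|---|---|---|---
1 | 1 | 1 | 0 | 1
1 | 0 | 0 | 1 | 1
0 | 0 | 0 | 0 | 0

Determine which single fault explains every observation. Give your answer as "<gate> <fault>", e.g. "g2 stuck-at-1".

Fault-free values for test 1 (a=1, b=1, c=1): g1=0, g2=1, g3=0, g4=0, g5=0, giving Y=0. Observed 1.
Test 1: faults giving observed 1 are {g2 stuck-at-0, g3 stuck-at-1, g4 stuck-at-1, g5 stuck-at-1}.
Test 2 (a=1, b=0, c=0): fault-free g1=1, g2=1, g3=1, g4=0, g5=1 → 1; observed 1. Eliminates g2 stuck-at-0, g4 stuck-at-1.
Test 3 (a=0, b=0, c=0): fault-free g1=1, g2=1, g3=1, g4=1, g5=0 → 0; observed 0. Eliminates g5 stuck-at-1.
Only g3 stuck-at-1 is consistent with every test.

g3 stuck-at-1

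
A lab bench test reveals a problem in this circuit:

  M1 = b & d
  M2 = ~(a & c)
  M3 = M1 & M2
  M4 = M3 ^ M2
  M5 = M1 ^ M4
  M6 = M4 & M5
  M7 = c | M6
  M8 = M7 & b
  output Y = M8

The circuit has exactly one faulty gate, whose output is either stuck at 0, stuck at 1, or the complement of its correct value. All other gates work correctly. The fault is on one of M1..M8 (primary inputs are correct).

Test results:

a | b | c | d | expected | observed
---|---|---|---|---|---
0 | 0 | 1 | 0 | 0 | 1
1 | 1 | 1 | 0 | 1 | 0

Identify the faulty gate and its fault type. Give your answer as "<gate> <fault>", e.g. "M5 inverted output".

M8 inverted output

Fault-free values for test 1 (a=0, b=0, c=1, d=0): M1=0, M2=1, M3=0, M4=1, M5=1, M6=1, M7=1, M8=0, giving Y=0. Observed 1.
Test 1: faults giving observed 1 are {M8 stuck-at-1, M8 inverted output}.
Test 2 (a=1, b=1, c=1, d=0): fault-free M1=0, M2=0, M3=0, M4=0, M5=0, M6=0, M7=1, M8=1 → 1; observed 0. Eliminates M8 stuck-at-1.
Only M8 inverted output is consistent with every test.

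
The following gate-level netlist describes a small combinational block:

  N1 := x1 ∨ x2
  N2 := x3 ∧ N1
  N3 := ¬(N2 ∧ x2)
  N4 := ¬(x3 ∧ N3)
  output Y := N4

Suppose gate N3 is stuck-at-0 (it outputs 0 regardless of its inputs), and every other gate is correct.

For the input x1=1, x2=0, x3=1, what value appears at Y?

1

Propagate with N3 forced: N1=1, N2=1, N3=0 [stuck-at-0], N4=1.
So Y = 1. (Without the fault it would be 0.)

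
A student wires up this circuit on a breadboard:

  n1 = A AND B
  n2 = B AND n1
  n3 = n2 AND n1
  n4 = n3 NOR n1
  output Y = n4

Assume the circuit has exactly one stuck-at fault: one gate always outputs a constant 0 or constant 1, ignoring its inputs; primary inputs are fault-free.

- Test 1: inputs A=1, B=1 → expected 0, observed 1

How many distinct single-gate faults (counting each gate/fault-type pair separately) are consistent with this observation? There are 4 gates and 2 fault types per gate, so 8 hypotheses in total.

2

Fault-free: n1=1, n2=1, n3=1, n4=0 → 0. Observed 1.
  n1 stuck-at-0: output 1 ✓
  n1 stuck-at-1: output 0 ✗
  n2 stuck-at-0: output 0 ✗
  n2 stuck-at-1: output 0 ✗
  n3 stuck-at-0: output 0 ✗
  n3 stuck-at-1: output 0 ✗
  n4 stuck-at-0: output 0 ✗
  n4 stuck-at-1: output 1 ✓
Consistent faults: {n1 stuck-at-0, n4 stuck-at-1} — 2 in all.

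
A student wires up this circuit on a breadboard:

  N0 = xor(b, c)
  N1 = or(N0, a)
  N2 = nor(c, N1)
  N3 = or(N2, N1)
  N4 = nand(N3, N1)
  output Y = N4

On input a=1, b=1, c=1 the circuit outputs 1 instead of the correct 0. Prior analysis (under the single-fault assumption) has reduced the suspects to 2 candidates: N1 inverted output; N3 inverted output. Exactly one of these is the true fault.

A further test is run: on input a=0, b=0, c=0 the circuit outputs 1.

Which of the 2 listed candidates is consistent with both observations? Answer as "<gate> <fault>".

Evaluate each candidate on input a=0, b=0, c=0:
  N1 inverted output: N0=0, N1=1 [inverted output], N2=0, N3=1, N4=0 → 0 — eliminated
  N3 inverted output: N0=0, N1=0, N2=1, N3=0 [inverted output], N4=1 → 1 — matches
Only N3 inverted output reproduces the observed 1.

N3 inverted output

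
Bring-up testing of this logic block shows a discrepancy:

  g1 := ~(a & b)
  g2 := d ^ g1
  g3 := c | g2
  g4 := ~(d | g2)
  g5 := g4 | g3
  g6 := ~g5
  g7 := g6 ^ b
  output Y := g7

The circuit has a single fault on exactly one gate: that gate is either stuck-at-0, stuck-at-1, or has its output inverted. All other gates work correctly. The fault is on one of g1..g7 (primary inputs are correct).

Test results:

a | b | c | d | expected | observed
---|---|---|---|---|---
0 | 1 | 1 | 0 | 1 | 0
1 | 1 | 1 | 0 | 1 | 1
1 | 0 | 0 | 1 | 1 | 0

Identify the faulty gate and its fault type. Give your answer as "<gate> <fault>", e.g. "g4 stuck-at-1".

g3 inverted output

Fault-free values for test 1 (a=0, b=1, c=1, d=0): g1=1, g2=1, g3=1, g4=0, g5=1, g6=0, g7=1, giving Y=1. Observed 0.
Test 1: faults giving observed 0 are {g3 stuck-at-0, g3 inverted output, g5 stuck-at-0, g5 inverted output, g6 stuck-at-1, g6 inverted output, g7 stuck-at-0, g7 inverted output}.
Test 2 (a=1, b=1, c=1, d=0): fault-free g1=0, g2=0, g3=1, g4=1, g5=1, g6=0, g7=1 → 1; observed 1. Eliminates g5 stuck-at-0, g5 inverted output, g6 stuck-at-1, g6 inverted output, g7 stuck-at-0, g7 inverted output.
Test 3 (a=1, b=0, c=0, d=1): fault-free g1=1, g2=0, g3=0, g4=0, g5=0, g6=1, g7=1 → 1; observed 0. Eliminates g3 stuck-at-0.
Only g3 inverted output is consistent with every test.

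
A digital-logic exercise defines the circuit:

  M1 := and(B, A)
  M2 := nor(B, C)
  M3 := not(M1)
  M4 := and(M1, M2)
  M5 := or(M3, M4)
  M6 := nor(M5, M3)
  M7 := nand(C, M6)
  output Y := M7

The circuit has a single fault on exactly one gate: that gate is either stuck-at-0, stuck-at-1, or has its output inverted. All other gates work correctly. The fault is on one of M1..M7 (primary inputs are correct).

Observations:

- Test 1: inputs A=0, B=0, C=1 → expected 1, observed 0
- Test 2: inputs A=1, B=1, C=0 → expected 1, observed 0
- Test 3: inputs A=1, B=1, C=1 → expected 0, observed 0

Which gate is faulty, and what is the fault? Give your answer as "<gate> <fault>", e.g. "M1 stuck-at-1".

Fault-free values for test 1 (A=0, B=0, C=1): M1=0, M2=0, M3=1, M4=0, M5=1, M6=0, M7=1, giving Y=1. Observed 0.
Test 1: faults giving observed 0 are {M1 stuck-at-1, M1 inverted output, M3 stuck-at-0, M3 inverted output, M6 stuck-at-1, M6 inverted output, M7 stuck-at-0, M7 inverted output}.
Test 2 (A=1, B=1, C=0): fault-free M1=1, M2=0, M3=0, M4=0, M5=0, M6=1, M7=1 → 1; observed 0. Eliminates M1 stuck-at-1, M1 inverted output, M3 stuck-at-0, M3 inverted output, M6 stuck-at-1, M6 inverted output.
Test 3 (A=1, B=1, C=1): fault-free M1=1, M2=0, M3=0, M4=0, M5=0, M6=1, M7=0 → 0; observed 0. Eliminates M7 inverted output.
Only M7 stuck-at-0 is consistent with every test.

M7 stuck-at-0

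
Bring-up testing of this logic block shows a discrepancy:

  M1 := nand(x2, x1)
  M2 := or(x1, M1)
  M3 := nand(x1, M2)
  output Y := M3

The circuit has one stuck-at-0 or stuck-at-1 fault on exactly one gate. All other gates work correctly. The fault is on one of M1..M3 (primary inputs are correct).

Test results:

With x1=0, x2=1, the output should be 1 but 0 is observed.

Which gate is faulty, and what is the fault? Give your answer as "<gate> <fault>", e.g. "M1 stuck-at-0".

Fault-free values for test 1 (x1=0, x2=1): M1=1, M2=1, M3=1, giving Y=1. Observed 0.
Test 1: faults giving observed 0 are {M3 stuck-at-0}.
Only M3 stuck-at-0 is consistent with every test.

M3 stuck-at-0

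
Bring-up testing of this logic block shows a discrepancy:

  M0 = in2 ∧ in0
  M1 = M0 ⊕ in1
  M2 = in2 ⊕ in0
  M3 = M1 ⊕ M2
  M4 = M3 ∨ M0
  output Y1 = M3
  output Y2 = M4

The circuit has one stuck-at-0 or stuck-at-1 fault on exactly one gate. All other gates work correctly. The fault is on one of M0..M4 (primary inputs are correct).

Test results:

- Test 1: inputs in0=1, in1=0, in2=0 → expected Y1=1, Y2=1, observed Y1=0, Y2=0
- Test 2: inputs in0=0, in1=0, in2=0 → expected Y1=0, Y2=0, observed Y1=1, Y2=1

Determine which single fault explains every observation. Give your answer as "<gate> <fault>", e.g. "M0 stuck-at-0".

M1 stuck-at-1

Fault-free values for test 1 (in0=1, in1=0, in2=0): M0=0, M1=0, M2=1, M3=1, M4=1, giving Y1=1, Y2=1. Observed Y1=0, Y2=0.
Test 1: faults giving observed Y1=0, Y2=0 are {M1 stuck-at-1, M2 stuck-at-0, M3 stuck-at-0}.
Test 2 (in0=0, in1=0, in2=0): fault-free M0=0, M1=0, M2=0, M3=0, M4=0 → Y1=0, Y2=0; observed Y1=1, Y2=1. Eliminates M2 stuck-at-0, M3 stuck-at-0.
Only M1 stuck-at-1 is consistent with every test.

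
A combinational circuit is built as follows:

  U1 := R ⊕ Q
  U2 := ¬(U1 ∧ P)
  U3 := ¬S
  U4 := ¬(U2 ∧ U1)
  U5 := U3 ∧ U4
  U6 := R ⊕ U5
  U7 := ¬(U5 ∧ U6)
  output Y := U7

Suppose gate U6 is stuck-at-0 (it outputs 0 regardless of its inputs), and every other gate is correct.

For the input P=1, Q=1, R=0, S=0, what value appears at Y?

Propagate with U6 forced: U1=1, U2=0, U3=1, U4=1, U5=1, U6=0 [stuck-at-0], U7=1.
So Y = 1. (Without the fault it would be 0.)

1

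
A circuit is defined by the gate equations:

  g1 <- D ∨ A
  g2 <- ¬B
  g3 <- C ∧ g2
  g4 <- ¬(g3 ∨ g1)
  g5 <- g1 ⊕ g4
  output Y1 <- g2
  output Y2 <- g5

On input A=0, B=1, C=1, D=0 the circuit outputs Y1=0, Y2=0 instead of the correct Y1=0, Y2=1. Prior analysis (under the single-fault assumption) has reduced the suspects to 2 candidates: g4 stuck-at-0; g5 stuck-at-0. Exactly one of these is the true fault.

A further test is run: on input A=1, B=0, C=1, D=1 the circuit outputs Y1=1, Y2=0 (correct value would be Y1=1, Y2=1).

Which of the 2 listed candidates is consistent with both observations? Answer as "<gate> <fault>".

g5 stuck-at-0

Evaluate each candidate on input A=1, B=0, C=1, D=1:
  g4 stuck-at-0: g1=1, g2=1, g3=1, g4=0 [stuck-at-0], g5=1 → Y1=1, Y2=1 — eliminated
  g5 stuck-at-0: g1=1, g2=1, g3=1, g4=0, g5=0 [stuck-at-0] → Y1=1, Y2=0 — matches
Only g5 stuck-at-0 reproduces the observed Y1=1, Y2=0.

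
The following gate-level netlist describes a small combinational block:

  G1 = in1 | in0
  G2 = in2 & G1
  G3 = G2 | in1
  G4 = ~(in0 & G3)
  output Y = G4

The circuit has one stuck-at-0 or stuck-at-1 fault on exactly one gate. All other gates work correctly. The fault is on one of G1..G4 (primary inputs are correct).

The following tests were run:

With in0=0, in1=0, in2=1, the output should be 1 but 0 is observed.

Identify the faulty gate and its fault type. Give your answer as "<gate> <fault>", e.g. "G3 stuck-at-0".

G4 stuck-at-0

Fault-free values for test 1 (in0=0, in1=0, in2=1): G1=0, G2=0, G3=0, G4=1, giving Y=1. Observed 0.
Test 1: faults giving observed 0 are {G4 stuck-at-0}.
Only G4 stuck-at-0 is consistent with every test.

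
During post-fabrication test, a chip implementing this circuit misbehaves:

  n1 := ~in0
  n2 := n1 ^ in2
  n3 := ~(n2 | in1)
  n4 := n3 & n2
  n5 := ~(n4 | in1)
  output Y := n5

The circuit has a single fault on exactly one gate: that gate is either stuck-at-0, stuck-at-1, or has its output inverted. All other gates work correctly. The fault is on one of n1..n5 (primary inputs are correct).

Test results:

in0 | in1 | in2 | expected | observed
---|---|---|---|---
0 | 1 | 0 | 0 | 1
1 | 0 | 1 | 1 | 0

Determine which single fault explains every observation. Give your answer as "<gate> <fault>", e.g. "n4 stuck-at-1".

n5 inverted output

Fault-free values for test 1 (in0=0, in1=1, in2=0): n1=1, n2=1, n3=0, n4=0, n5=0, giving Y=0. Observed 1.
Test 1: faults giving observed 1 are {n5 stuck-at-1, n5 inverted output}.
Test 2 (in0=1, in1=0, in2=1): fault-free n1=0, n2=1, n3=0, n4=0, n5=1 → 1; observed 0. Eliminates n5 stuck-at-1.
Only n5 inverted output is consistent with every test.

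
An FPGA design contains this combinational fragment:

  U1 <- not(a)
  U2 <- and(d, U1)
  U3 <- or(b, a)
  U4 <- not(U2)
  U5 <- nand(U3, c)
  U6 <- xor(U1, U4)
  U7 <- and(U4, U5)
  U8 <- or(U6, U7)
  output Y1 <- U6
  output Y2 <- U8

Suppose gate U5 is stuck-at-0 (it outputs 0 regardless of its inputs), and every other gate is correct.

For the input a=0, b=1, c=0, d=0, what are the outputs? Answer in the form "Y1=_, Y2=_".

Y1=0, Y2=0

Propagate with U5 forced: U1=1, U2=0, U3=1, U4=1, U5=0 [stuck-at-0], U6=0, U7=0, U8=0.
So the outputs are Y1=0, Y2=0. (Without the fault they would be Y1=0, Y2=1.)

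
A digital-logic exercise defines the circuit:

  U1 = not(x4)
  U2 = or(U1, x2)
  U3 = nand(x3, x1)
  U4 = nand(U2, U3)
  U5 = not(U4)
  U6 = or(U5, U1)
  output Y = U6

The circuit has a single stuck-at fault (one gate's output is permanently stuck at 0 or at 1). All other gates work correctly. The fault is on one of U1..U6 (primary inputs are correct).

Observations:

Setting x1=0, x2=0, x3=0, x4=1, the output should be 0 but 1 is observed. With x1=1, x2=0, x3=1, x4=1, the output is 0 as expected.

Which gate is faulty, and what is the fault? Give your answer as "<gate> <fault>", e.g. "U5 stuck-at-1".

Fault-free values for test 1 (x1=0, x2=0, x3=0, x4=1): U1=0, U2=0, U3=1, U4=1, U5=0, U6=0, giving Y=0. Observed 1.
Test 1: faults giving observed 1 are {U1 stuck-at-1, U2 stuck-at-1, U4 stuck-at-0, U5 stuck-at-1, U6 stuck-at-1}.
Test 2 (x1=1, x2=0, x3=1, x4=1): fault-free U1=0, U2=0, U3=0, U4=1, U5=0, U6=0 → 0; observed 0. Eliminates U1 stuck-at-1, U4 stuck-at-0, U5 stuck-at-1, U6 stuck-at-1.
Only U2 stuck-at-1 is consistent with every test.

U2 stuck-at-1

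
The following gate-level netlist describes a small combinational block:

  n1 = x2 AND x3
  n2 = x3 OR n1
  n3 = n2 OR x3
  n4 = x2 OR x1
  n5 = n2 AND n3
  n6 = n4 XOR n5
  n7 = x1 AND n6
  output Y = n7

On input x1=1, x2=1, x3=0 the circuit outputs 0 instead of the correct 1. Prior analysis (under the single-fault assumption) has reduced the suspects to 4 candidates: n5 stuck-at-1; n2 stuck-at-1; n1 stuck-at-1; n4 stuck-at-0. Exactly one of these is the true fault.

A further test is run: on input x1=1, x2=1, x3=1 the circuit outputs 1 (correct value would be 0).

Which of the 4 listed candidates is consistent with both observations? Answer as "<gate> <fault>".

Evaluate each candidate on input x1=1, x2=1, x3=1:
  n5 stuck-at-1: n1=1, n2=1, n3=1, n4=1, n5=1 [stuck-at-1], n6=0, n7=0 → 0 — eliminated
  n2 stuck-at-1: n1=1, n2=1 [stuck-at-1], n3=1, n4=1, n5=1, n6=0, n7=0 → 0 — eliminated
  n1 stuck-at-1: n1=1 [stuck-at-1], n2=1, n3=1, n4=1, n5=1, n6=0, n7=0 → 0 — eliminated
  n4 stuck-at-0: n1=1, n2=1, n3=1, n4=0 [stuck-at-0], n5=1, n6=1, n7=1 → 1 — matches
Only n4 stuck-at-0 reproduces the observed 1.

n4 stuck-at-0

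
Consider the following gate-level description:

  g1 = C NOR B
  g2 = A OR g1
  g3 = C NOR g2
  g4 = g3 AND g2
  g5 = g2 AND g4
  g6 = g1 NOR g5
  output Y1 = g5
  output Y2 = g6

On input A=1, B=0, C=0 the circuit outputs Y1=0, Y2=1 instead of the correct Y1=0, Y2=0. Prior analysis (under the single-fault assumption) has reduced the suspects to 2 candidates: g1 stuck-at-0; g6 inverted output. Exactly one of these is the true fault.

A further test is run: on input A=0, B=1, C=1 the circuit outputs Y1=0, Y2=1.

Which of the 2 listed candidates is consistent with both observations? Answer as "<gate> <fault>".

g1 stuck-at-0

Evaluate each candidate on input A=0, B=1, C=1:
  g1 stuck-at-0: g1=0 [stuck-at-0], g2=0, g3=0, g4=0, g5=0, g6=1 → Y1=0, Y2=1 — matches
  g6 inverted output: g1=0, g2=0, g3=0, g4=0, g5=0, g6=0 [inverted output] → Y1=0, Y2=0 — eliminated
Only g1 stuck-at-0 reproduces the observed Y1=0, Y2=1.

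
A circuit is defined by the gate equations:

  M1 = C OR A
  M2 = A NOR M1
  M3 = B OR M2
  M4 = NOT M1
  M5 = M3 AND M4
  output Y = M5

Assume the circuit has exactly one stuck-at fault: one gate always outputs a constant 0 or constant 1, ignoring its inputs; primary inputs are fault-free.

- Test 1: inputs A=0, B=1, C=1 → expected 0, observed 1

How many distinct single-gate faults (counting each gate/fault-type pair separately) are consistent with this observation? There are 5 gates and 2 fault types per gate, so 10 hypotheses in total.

3

Fault-free: M1=1, M2=0, M3=1, M4=0, M5=0 → 0. Observed 1.
  M1 stuck-at-0: output 1 ✓
  M1 stuck-at-1: output 0 ✗
  M2 stuck-at-0: output 0 ✗
  M2 stuck-at-1: output 0 ✗
  M3 stuck-at-0: output 0 ✗
  M3 stuck-at-1: output 0 ✗
  M4 stuck-at-0: output 0 ✗
  M4 stuck-at-1: output 1 ✓
  M5 stuck-at-0: output 0 ✗
  M5 stuck-at-1: output 1 ✓
Consistent faults: {M1 stuck-at-0, M4 stuck-at-1, M5 stuck-at-1} — 3 in all.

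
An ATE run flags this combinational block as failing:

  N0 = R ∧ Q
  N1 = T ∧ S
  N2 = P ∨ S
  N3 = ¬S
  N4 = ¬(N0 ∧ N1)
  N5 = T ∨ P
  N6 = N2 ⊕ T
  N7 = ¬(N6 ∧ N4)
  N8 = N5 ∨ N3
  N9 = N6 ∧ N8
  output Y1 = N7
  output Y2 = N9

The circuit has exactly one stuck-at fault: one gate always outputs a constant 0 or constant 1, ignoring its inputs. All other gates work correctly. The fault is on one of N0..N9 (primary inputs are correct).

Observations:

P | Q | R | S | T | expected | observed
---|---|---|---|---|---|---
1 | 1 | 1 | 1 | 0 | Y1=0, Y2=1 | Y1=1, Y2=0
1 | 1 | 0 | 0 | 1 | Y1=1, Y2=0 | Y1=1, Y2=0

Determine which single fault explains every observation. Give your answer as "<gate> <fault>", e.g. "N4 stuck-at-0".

N6 stuck-at-0

Fault-free values for test 1 (P=1, Q=1, R=1, S=1, T=0): N0=1, N1=0, N2=1, N3=0, N4=1, N5=1, N6=1, N7=0, N8=1, N9=1, giving Y1=0, Y2=1. Observed Y1=1, Y2=0.
Test 1: faults giving observed Y1=1, Y2=0 are {N2 stuck-at-0, N6 stuck-at-0}.
Test 2 (P=1, Q=1, R=0, S=0, T=1): fault-free N0=0, N1=0, N2=1, N3=1, N4=1, N5=1, N6=0, N7=1, N8=1, N9=0 → Y1=1, Y2=0; observed Y1=1, Y2=0. Eliminates N2 stuck-at-0.
Only N6 stuck-at-0 is consistent with every test.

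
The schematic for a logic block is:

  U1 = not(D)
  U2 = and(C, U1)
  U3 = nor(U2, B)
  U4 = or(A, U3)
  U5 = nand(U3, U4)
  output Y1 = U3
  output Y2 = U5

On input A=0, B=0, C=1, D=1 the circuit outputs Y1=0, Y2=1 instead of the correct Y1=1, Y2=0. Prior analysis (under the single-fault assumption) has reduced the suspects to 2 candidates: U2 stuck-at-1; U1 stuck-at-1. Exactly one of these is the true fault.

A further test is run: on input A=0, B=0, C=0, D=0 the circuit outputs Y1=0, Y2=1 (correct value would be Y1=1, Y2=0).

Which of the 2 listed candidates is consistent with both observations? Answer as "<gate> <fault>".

Evaluate each candidate on input A=0, B=0, C=0, D=0:
  U2 stuck-at-1: U1=1, U2=1 [stuck-at-1], U3=0, U4=0, U5=1 → Y1=0, Y2=1 — matches
  U1 stuck-at-1: U1=1 [stuck-at-1], U2=0, U3=1, U4=1, U5=0 → Y1=1, Y2=0 — eliminated
Only U2 stuck-at-1 reproduces the observed Y1=0, Y2=1.

U2 stuck-at-1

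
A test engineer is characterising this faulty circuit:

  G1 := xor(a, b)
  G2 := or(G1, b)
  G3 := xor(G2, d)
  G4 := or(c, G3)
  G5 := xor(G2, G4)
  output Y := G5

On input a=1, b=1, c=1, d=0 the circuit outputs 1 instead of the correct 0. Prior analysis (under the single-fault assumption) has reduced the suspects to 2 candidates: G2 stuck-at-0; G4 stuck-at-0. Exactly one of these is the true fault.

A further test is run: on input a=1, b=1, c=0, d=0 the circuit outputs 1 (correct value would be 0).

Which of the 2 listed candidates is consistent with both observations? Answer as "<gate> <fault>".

G4 stuck-at-0

Evaluate each candidate on input a=1, b=1, c=0, d=0:
  G2 stuck-at-0: G1=0, G2=0 [stuck-at-0], G3=0, G4=0, G5=0 → 0 — eliminated
  G4 stuck-at-0: G1=0, G2=1, G3=1, G4=0 [stuck-at-0], G5=1 → 1 — matches
Only G4 stuck-at-0 reproduces the observed 1.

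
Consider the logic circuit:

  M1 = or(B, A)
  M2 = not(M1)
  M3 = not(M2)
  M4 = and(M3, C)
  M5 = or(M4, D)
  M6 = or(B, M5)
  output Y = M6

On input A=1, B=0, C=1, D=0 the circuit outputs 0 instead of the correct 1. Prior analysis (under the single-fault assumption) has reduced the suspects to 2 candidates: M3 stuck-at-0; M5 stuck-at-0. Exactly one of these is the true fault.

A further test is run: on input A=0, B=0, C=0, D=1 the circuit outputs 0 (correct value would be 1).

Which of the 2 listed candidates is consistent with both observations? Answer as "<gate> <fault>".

Evaluate each candidate on input A=0, B=0, C=0, D=1:
  M3 stuck-at-0: M1=0, M2=1, M3=0 [stuck-at-0], M4=0, M5=1, M6=1 → 1 — eliminated
  M5 stuck-at-0: M1=0, M2=1, M3=0, M4=0, M5=0 [stuck-at-0], M6=0 → 0 — matches
Only M5 stuck-at-0 reproduces the observed 0.

M5 stuck-at-0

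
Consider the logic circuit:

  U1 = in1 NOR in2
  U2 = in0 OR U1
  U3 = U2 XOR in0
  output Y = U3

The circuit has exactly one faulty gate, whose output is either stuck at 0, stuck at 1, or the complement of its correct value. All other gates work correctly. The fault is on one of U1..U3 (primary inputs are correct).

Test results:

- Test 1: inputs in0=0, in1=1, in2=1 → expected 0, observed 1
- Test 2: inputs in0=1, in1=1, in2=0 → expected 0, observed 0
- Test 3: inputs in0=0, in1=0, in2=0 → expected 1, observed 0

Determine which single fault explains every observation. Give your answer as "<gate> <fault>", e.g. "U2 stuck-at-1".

Fault-free values for test 1 (in0=0, in1=1, in2=1): U1=0, U2=0, U3=0, giving Y=0. Observed 1.
Test 1: faults giving observed 1 are {U1 stuck-at-1, U1 inverted output, U2 stuck-at-1, U2 inverted output, U3 stuck-at-1, U3 inverted output}.
Test 2 (in0=1, in1=1, in2=0): fault-free U1=0, U2=1, U3=0 → 0; observed 0. Eliminates U2 inverted output, U3 stuck-at-1, U3 inverted output.
Test 3 (in0=0, in1=0, in2=0): fault-free U1=1, U2=1, U3=1 → 1; observed 0. Eliminates U1 stuck-at-1, U2 stuck-at-1.
Only U1 inverted output is consistent with every test.

U1 inverted output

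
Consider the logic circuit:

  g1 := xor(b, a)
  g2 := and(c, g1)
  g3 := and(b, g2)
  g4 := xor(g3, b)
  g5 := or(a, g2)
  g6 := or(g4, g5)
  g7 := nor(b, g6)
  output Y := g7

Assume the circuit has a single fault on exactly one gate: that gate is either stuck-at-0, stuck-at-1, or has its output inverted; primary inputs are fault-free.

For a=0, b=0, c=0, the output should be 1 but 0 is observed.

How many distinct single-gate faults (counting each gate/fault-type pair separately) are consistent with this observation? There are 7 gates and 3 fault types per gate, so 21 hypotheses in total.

Fault-free: g1=0, g2=0, g3=0, g4=0, g5=0, g6=0, g7=1 → 1. Observed 0.
  g1: none of the 3 fault types match ✗
  g2: stuck-at-1, inverted output ✓; others ✗
  g3: stuck-at-1, inverted output ✓; others ✗
  g4: stuck-at-1, inverted output ✓; others ✗
  g5: stuck-at-1, inverted output ✓; others ✗
  g6: stuck-at-1, inverted output ✓; others ✗
  g7: stuck-at-0, inverted output ✓; others ✗
Consistent faults: {g2 stuck-at-1, g2 inverted output, g3 stuck-at-1, g3 inverted output, g4 stuck-at-1, g4 inverted output, g5 stuck-at-1, g5 inverted output, g6 stuck-at-1, g6 inverted output, g7 stuck-at-0, g7 inverted output} — 12 in all.

12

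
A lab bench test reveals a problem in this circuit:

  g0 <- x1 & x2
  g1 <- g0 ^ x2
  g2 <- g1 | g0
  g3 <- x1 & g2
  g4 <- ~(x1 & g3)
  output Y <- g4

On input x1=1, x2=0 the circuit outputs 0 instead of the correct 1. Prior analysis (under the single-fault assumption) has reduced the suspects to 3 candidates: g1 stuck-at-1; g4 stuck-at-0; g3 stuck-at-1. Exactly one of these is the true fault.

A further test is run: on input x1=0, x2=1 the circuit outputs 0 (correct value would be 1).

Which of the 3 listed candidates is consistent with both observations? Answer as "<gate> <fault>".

Evaluate each candidate on input x1=0, x2=1:
  g1 stuck-at-1: g0=0, g1=1 [stuck-at-1], g2=1, g3=0, g4=1 → 1 — eliminated
  g4 stuck-at-0: g0=0, g1=1, g2=1, g3=0, g4=0 [stuck-at-0] → 0 — matches
  g3 stuck-at-1: g0=0, g1=1, g2=1, g3=1 [stuck-at-1], g4=1 → 1 — eliminated
Only g4 stuck-at-0 reproduces the observed 0.

g4 stuck-at-0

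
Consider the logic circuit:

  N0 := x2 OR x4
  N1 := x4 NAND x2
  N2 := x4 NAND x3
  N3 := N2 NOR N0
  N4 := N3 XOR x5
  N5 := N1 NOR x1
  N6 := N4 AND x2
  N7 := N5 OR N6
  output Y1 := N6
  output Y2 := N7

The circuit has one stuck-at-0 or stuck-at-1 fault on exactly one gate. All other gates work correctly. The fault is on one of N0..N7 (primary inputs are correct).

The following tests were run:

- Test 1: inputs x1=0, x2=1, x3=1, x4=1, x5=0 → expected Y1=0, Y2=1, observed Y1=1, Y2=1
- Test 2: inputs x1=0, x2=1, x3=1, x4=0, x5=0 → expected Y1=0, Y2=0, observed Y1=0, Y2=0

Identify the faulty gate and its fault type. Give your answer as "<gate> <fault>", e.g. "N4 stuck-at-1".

Fault-free values for test 1 (x1=0, x2=1, x3=1, x4=1, x5=0): N0=1, N1=0, N2=0, N3=0, N4=0, N5=1, N6=0, N7=1, giving Y1=0, Y2=1. Observed Y1=1, Y2=1.
Test 1: faults giving observed Y1=1, Y2=1 are {N0 stuck-at-0, N3 stuck-at-1, N4 stuck-at-1, N6 stuck-at-1}.
Test 2 (x1=0, x2=1, x3=1, x4=0, x5=0): fault-free N0=1, N1=1, N2=1, N3=0, N4=0, N5=0, N6=0, N7=0 → Y1=0, Y2=0; observed Y1=0, Y2=0. Eliminates N3 stuck-at-1, N4 stuck-at-1, N6 stuck-at-1.
Only N0 stuck-at-0 is consistent with every test.

N0 stuck-at-0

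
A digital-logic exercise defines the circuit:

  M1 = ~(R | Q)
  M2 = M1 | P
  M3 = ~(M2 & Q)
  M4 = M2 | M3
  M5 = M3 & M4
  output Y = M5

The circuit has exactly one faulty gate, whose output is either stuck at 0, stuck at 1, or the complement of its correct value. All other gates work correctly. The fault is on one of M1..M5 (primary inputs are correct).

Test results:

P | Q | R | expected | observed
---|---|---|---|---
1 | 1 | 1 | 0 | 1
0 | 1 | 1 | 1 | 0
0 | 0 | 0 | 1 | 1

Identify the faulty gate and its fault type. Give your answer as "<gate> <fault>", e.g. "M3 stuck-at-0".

M2 inverted output

Fault-free values for test 1 (P=1, Q=1, R=1): M1=0, M2=1, M3=0, M4=1, M5=0, giving Y=0. Observed 1.
Test 1: faults giving observed 1 are {M2 stuck-at-0, M2 inverted output, M3 stuck-at-1, M3 inverted output, M5 stuck-at-1, M5 inverted output}.
Test 2 (P=0, Q=1, R=1): fault-free M1=0, M2=0, M3=1, M4=1, M5=1 → 1; observed 0. Eliminates M2 stuck-at-0, M3 stuck-at-1, M5 stuck-at-1.
Test 3 (P=0, Q=0, R=0): fault-free M1=1, M2=1, M3=1, M4=1, M5=1 → 1; observed 1. Eliminates M3 inverted output, M5 inverted output.
Only M2 inverted output is consistent with every test.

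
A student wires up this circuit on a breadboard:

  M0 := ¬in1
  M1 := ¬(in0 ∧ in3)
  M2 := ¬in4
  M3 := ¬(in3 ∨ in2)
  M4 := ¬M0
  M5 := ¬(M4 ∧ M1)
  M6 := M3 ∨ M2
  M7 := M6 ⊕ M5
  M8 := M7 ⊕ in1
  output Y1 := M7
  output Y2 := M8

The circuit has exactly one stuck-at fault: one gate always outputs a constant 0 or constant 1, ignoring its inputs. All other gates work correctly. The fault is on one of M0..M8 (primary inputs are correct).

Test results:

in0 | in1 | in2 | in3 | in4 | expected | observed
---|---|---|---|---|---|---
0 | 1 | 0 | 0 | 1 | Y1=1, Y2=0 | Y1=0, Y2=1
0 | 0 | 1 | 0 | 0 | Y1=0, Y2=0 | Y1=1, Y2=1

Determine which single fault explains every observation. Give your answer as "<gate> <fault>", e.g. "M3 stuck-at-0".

M6 stuck-at-0

Fault-free values for test 1 (in0=0, in1=1, in2=0, in3=0, in4=1): M0=0, M1=1, M2=0, M3=1, M4=1, M5=0, M6=1, M7=1, M8=0, giving Y1=1, Y2=0. Observed Y1=0, Y2=1.
Test 1: faults giving observed Y1=0, Y2=1 are {M0 stuck-at-1, M1 stuck-at-0, M3 stuck-at-0, M4 stuck-at-0, M5 stuck-at-1, M6 stuck-at-0, M7 stuck-at-0}.
Test 2 (in0=0, in1=0, in2=1, in3=0, in4=0): fault-free M0=1, M1=1, M2=1, M3=0, M4=0, M5=1, M6=1, M7=0, M8=0 → Y1=0, Y2=0; observed Y1=1, Y2=1. Eliminates M0 stuck-at-1, M1 stuck-at-0, M3 stuck-at-0, M4 stuck-at-0, M5 stuck-at-1, M7 stuck-at-0.
Only M6 stuck-at-0 is consistent with every test.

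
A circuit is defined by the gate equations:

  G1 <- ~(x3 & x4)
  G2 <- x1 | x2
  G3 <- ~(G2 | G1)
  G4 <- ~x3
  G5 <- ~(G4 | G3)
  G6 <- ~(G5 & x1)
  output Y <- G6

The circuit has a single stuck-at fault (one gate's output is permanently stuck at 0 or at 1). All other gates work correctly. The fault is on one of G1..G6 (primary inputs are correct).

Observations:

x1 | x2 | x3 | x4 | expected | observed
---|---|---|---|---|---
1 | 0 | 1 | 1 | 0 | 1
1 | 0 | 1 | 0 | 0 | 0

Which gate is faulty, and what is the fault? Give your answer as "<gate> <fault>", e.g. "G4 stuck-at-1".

G2 stuck-at-0

Fault-free values for test 1 (x1=1, x2=0, x3=1, x4=1): G1=0, G2=1, G3=0, G4=0, G5=1, G6=0, giving Y=0. Observed 1.
Test 1: faults giving observed 1 are {G2 stuck-at-0, G3 stuck-at-1, G4 stuck-at-1, G5 stuck-at-0, G6 stuck-at-1}.
Test 2 (x1=1, x2=0, x3=1, x4=0): fault-free G1=1, G2=1, G3=0, G4=0, G5=1, G6=0 → 0; observed 0. Eliminates G3 stuck-at-1, G4 stuck-at-1, G5 stuck-at-0, G6 stuck-at-1.
Only G2 stuck-at-0 is consistent with every test.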